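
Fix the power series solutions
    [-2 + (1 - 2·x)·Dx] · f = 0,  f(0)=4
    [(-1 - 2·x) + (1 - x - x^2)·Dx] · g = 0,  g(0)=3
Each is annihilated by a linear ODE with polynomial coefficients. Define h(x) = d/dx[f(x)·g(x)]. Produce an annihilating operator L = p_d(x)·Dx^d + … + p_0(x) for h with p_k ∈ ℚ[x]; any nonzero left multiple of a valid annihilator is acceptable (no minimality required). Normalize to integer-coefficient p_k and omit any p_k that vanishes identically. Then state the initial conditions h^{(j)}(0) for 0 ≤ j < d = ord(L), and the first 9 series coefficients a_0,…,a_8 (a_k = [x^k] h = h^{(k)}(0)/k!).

f: a_k = 4, 8, 16, 32, 64, 128, 256, 512, 1024, …
g: a_k = 3, 3, 6, 9, 15, 24, 39, 63, 102, …
f·g: L₀ = L_f ⊗_s L_g, ord ≤ 1·1.
h₀' ⇒ L via d/dx closure of L₀.
L = (16 - 30·x - 30·x^2 + 32·x^3 + 48·x^4) + (-3 + 11·x - 3·x^2 - 22·x^3 + 10·x^4 + 12·x^5)·Dx  (order 1).
h: a_k = 36, 192, 684, 2064, 5640, 14472, 35532, 84480, 196020, …
ICs: h(0) = 36.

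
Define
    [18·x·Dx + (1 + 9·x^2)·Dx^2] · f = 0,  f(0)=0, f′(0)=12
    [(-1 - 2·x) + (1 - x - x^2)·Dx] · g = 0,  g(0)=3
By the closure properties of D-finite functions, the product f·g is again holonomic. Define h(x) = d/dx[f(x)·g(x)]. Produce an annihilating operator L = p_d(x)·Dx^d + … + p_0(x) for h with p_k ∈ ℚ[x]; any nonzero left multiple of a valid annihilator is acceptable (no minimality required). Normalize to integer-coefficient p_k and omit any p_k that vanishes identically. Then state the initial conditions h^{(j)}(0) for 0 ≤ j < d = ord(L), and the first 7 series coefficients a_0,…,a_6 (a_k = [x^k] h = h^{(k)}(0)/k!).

L = (-30 + 1134·x^2 + 1944·x^3 + 2916·x^4) + (12 + 42·x - 108·x^2 + 198·x^3 + 1944·x^4 + 1944·x^5)·Dx + (-1 - 8·x - 26·x^2 - 36·x^3 - 126·x^4 + 324·x^5 + 243·x^6)·Dx^2  (order 2).
h: a_k = 36, 72, -108, 0, 2736, 16416/5, -92916/5, …
ICs: h(0) = 36, h′(0) = 72.

f: a_k = 0, 12, 0, -36, 0, 972/5, 0, …
g: a_k = 3, 3, 6, 9, 15, 24, 39, …
L₀ := L_f ⊗_s L_g (sym. prod.), ord ≤ 2.
Derive L from L₀ (diff closure).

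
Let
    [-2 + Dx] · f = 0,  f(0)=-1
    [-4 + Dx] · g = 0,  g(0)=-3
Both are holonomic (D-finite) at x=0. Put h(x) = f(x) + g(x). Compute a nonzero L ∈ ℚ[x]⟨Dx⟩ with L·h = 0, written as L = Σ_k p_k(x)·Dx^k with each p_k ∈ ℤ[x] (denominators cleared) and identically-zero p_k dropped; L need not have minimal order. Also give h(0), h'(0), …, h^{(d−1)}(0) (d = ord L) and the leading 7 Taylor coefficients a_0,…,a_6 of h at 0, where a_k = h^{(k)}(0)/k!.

L = 8 - 6·Dx + Dx^2  (order 2).
h: a_k = -4, -14, -26, -100/3, -98/3, -388/15, -772/45, …
ICs: h(0) = -4, h′(0) = -14.

f: a_k = -1, -2, -2, -4/3, -2/3, -4/15, -4/45, …
g: a_k = -3, -12, -24, -32, -32, -128/5, -256/15, …
Weyl lclm of L_f,L_g ⇒ L₀ (ord ≤ 2).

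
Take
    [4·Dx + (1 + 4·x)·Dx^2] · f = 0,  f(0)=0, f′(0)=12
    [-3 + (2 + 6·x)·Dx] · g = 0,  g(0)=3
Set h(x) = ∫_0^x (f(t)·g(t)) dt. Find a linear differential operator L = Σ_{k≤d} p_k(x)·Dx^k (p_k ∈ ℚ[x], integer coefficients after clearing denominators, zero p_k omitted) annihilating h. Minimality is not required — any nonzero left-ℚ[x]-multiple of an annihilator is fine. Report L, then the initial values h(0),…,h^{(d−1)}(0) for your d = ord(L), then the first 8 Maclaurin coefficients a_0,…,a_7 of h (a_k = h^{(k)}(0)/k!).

f: a_k = 0, 12, -24, 64, -192, 3072/5, -2048, 49152/7, …
g: a_k = 3, 9/2, -27/8, 81/16, -1215/128, 5103/256, -45927/1024, 216513/2048, …
f·g: L₀ = L_f ⊗_s L_g, ord ≤ 2·1.
h=∫₀ˣh₀: take L = L₀·Dx.
L = (3 + 36·x)·Dx + (4 + 12·x)·Dx^2 + (4 + 40·x + 132·x^2 + 144·x^3)·Dx^3  (order 3).
h: a_k = 0, 0, 18, -6, 87/8, -117/4, 28149/320, -620859/2240, …
ICs: h(0) = 0, h′(0) = 0, h′′(0) = 36.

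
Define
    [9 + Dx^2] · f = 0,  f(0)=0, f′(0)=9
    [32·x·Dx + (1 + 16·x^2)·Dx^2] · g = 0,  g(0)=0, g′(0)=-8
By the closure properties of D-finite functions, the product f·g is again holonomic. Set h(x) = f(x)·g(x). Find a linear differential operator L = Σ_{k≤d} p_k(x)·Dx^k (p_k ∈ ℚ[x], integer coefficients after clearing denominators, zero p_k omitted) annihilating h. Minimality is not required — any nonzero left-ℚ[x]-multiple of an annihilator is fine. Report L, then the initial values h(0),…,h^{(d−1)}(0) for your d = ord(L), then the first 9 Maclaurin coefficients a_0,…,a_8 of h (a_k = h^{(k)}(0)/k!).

f: a_k = 0, 9, 0, -27/2, 0, 243/40, 0, -729/560, 0, …
g: a_k = 0, -8, 0, 128/3, 0, -2048/5, 0, 32768/7, 0, …
f·g: L₀ = L_f ⊗_s L_g, ord ≤ 2·2.
L = (16425 + 696384·x^2 + 2778624·x^4 + 11943936·x^6 + 47775744·x^8) + (23616·x + 543744·x^3 + 3981312·x^5 + 21233664·x^7)·Dx + (2050 + 87168·x^2 + 470016·x^4 + 2654208·x^6 + 10616832·x^8)·Dx^2 + (2624·x + 60416·x^3 + 442368·x^5 + 2359296·x^7)·Dx^3 + (25 + 1088·x^2 + 17920·x^4 + 147456·x^6 + 589824·x^8)·Dx^4  (order 4).
h: a_k = 0, 0, -72, 0, 492, 0, -4311, 0, 95859/2, …
ICs: h(0) = 0, h′(0) = 0, h′′(0) = -144, h′′′(0) = 0.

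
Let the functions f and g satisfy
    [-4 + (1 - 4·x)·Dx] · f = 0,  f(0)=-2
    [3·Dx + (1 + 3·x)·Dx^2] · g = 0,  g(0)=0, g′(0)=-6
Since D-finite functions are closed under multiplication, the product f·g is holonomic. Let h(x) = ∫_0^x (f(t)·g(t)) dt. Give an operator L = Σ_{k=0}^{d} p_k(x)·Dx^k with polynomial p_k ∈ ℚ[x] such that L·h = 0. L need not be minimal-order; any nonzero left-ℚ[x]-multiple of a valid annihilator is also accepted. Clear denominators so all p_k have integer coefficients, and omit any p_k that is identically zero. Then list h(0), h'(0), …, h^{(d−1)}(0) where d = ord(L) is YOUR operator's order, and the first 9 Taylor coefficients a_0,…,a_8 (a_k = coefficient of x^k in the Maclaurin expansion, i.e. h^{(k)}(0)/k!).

L = 12·Dx + (5 + 36·x)·Dx^2 + (-1 + x + 12·x^2)·Dx^3  (order 3).
h: a_k = 0, 0, 6, 10, 39, 543/5, 1972/5, 6414/5, 325221/70, …
ICs: h(0) = 0, h′(0) = 0, h′′(0) = 12.

f: a_k = -2, -8, -32, -128, -512, -2048, -8192, -32768, -131072, …
g: a_k = 0, -6, 9, -18, 81/2, -486/5, 243, -4374/7, 6561/4, …
h₀=f·g: eliminate ⇒ L₀, order ≤ 1·2.
h=∫₀ˣh₀: take L = L₀·Dx.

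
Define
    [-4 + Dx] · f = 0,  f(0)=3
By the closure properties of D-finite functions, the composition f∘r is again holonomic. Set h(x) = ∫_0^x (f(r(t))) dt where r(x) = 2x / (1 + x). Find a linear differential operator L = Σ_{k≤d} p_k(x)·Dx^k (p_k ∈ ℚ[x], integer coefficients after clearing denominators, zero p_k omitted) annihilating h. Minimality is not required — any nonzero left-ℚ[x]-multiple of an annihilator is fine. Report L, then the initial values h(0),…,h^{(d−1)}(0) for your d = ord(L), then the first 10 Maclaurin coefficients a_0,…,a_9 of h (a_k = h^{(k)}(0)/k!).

L = -8·Dx + (1 + 2·x + x^2)·Dx^2  (order 2).
h: a_k = 0, 3, 12, 24, 22, 8/5, -44/5, 184/105, 403/105, -376/105, …
ICs: h(0) = 0, h′(0) = 3.

f: a_k = 3, 12, 24, 32, 32, 128/5, 256/15, 1024/105, 512/105, 2048/945, …
Change of var in L_f (x↦r) gives L₀.
Integrate: L := L₀·Dx.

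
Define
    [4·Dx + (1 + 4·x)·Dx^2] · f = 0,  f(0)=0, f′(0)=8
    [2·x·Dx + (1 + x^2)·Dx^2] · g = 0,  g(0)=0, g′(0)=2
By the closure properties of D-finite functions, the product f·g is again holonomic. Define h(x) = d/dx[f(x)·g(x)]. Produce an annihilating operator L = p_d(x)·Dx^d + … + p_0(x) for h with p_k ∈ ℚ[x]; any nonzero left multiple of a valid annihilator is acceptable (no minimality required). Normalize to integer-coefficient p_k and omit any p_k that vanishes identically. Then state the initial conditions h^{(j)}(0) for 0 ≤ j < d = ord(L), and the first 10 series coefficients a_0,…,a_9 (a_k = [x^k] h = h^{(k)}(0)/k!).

L = (144 + 896·x + 560·x^2 + 2304·x^3 + 1920·x^4 + 3328·x^5 + 256·x^7) + (132 + 304·x + 2252·x^2 + 4144·x^3 + 8896·x^4 + 5952·x^5 + 8960·x^6 + 192·x^7 + 896·x^8)·Dx + (72 + 376·x + 912·x^2 + 2808·x^3 + 3720·x^4 + 6288·x^5 + 3072·x^6 + 4368·x^7 + 192·x^8 + 512·x^9)·Dx^2 + (5 + 48·x + 178·x^2 + 416·x^3 + 729·x^4 + 720·x^5 + 1008·x^6 + 384·x^7 + 516·x^8 + 32·x^9 + 64·x^10)·Dx^3  (order 3).
h: a_k = 0, 32, -96, 320, -3680/3, 71456/15, -278432/15, 72832, -10049888/35, 357654496/315, …
ICs: h(0) = 0, h′(0) = 32, h′′(0) = -192.

f: a_k = 0, 8, -16, 128/3, -128, 2048/5, -4096/3, 32768/7, -16384, 524288/9, …
g: a_k = 0, 2, 0, -2/3, 0, 2/5, 0, -2/7, 0, 2/9, …
L₀ := L_f ⊗_s L_g (sym. prod.), ord ≤ 4.
Derive L from L₀ (diff closure).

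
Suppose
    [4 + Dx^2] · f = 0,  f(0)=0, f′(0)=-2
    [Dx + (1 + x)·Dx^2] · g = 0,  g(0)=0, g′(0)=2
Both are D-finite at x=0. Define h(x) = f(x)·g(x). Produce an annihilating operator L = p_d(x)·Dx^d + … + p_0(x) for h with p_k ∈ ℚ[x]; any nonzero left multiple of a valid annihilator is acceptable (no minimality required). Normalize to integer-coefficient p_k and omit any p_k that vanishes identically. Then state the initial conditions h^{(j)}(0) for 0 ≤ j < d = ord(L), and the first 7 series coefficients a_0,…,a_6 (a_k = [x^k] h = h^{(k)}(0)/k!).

L = (168 + 864·x + 1456·x^2 + 1024·x^3 + 256·x^4) + (112 + 368·x + 384·x^2 + 128·x^3)·Dx + (102 + 464·x + 744·x^2 + 512·x^3 + 128·x^4)·Dx^2 + (28 + 92·x + 96·x^2 + 32·x^3)·Dx^3 + (15 + 62·x + 95·x^2 + 64·x^3 + 16·x^4)·Dx^4  (order 4).
h: a_k = 0, 0, -4, 2, 4/3, -1/3, -4/9, …
ICs: h(0) = 0, h′(0) = 0, h′′(0) = -8, h′′′(0) = 12.

f: a_k = 0, -2, 0, 4/3, 0, -4/15, 0, …
g: a_k = 0, 2, -1, 2/3, -1/2, 2/5, -1/3, …
L₀ := L_f ⊗_s L_g (sym. prod.), ord ≤ 4.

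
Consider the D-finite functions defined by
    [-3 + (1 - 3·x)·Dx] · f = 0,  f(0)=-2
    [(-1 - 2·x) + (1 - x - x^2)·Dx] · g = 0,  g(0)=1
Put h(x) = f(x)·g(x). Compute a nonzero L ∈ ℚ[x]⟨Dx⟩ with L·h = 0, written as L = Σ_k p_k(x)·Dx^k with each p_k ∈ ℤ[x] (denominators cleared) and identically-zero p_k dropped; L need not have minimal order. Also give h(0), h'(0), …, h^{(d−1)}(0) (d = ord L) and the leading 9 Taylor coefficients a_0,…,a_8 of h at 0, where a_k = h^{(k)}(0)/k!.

f: a_k = -2, -6, -18, -54, -162, -486, -1458, -4374, -13122, …
g: a_k = 1, 1, 2, 3, 5, 8, 13, 21, 34, …
h₀=f·g: eliminate ⇒ L₀, order ≤ 1·1.
L = (-4 + 4·x + 9·x^2) + (1 - 4·x + 2·x^2 + 3·x^3)·Dx  (order 1).
h: a_k = -2, -8, -28, -90, -280, -856, -2594, -7824, -23540, …
ICs: h(0) = -2.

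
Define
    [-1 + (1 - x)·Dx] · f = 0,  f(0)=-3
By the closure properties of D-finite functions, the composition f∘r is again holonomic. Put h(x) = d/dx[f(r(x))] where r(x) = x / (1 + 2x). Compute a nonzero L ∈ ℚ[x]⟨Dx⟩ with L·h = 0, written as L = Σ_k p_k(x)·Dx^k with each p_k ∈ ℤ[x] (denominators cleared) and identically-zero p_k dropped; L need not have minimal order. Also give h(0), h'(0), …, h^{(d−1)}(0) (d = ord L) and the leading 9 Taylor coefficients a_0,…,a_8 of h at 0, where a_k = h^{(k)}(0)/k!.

f: a_k = -3, -3, -3, -3, -3, -3, -3, -3, -3, …
L₀ from L_f via x↦r, Dx↦r'^{-1}Dx.
Differentiate: ansatz ord ≤ ord L₀ ⇒ L.
L = -4 + (-2 - 2·x)·Dx  (order 1).
h: a_k = -3, 6, -9, 12, -15, 18, -21, 24, -27, …
ICs: h(0) = -3.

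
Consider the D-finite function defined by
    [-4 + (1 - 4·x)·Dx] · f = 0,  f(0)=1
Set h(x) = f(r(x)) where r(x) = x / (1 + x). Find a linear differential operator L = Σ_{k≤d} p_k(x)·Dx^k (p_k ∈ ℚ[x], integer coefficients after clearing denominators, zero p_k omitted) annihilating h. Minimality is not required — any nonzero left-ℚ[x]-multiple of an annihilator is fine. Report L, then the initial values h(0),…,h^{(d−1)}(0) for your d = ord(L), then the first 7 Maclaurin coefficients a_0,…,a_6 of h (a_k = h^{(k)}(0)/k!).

L = 4 + (-1 + 2·x + 3·x^2)·Dx  (order 1).
h: a_k = 1, 4, 12, 36, 108, 324, 972, …
ICs: h(0) = 1.

f: a_k = 1, 4, 16, 64, 256, 1024, 4096, …
L₀ from L_f via x↦r, Dx↦r'^{-1}Dx.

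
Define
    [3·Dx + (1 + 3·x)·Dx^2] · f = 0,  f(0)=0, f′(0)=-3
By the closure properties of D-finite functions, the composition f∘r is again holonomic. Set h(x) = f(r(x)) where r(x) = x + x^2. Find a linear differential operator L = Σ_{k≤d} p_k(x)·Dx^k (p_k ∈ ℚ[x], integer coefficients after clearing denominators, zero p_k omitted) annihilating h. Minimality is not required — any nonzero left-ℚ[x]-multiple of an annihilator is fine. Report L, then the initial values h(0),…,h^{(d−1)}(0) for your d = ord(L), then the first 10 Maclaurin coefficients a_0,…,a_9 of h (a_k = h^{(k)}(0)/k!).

L = (1 + 6·x + 6·x^2)·Dx + (1 + 5·x + 9·x^2 + 6·x^3)·Dx^2  (order 2).
h: a_k = 0, -3, 3/2, 0, -9/4, 27/5, -9, 81/7, -81/8, 0, …
ICs: h(0) = 0, h′(0) = -3.

f: a_k = 0, -3, 9/2, -9, 81/4, -243/5, 243/2, -2187/7, 6561/8, -2187, …
Change of var in L_f (x↦r) gives L₀.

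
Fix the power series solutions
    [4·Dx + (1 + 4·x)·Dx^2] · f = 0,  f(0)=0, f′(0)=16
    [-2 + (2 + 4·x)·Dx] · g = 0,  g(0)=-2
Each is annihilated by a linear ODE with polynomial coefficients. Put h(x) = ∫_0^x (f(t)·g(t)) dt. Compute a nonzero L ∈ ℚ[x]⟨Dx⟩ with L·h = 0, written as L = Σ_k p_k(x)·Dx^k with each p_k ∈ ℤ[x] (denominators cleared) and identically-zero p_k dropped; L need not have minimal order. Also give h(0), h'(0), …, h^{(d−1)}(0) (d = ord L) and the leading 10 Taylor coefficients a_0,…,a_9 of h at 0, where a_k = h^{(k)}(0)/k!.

f: a_k = 0, 16, -32, 256/3, -256, 4096/5, -8192/3, 65536/7, -32768, 1048576/9, …
g: a_k = -2, -2, 1, -1, 5/4, -7/4, 21/8, -33/8, 429/64, -715/64, …
L₀ := L_f ⊗_s L_g (sym. prod.), ord ≤ 2.
h=∫h₀ ⇒ L = L₀·Dx.
L = (-1 + 4·x)·Dx + (2 + 4·x)·Dx^2 + (1 + 8·x + 20·x^2 + 16·x^3)·Dx^3  (order 3).
h: a_k = 0, 0, -16, 32/3, -68/3, 176/3, -7418/45, 17068/35, -209709/140, 1492478/315, …
ICs: h(0) = 0, h′(0) = 0, h′′(0) = -32.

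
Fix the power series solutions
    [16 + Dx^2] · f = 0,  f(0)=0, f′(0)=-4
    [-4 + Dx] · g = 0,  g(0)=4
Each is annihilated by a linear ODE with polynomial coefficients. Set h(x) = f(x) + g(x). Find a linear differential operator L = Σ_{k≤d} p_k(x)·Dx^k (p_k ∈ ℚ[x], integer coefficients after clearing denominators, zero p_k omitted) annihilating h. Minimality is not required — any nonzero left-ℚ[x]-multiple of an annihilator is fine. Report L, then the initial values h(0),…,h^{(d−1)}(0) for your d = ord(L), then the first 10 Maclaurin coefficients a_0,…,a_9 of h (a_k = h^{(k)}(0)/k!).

f: a_k = 0, -4, 0, 32/3, 0, -128/15, 0, 1024/315, 0, -2048/2835, …
g: a_k = 4, 16, 32, 128/3, 128/3, 512/15, 1024/45, 4096/315, 2048/315, 8192/2835, …
L₀ := lclm(L_f,L_g); ord L₀ ≤ 2+1.
L = -64 + 16·Dx - 4·Dx^2 + Dx^3  (order 3).
h: a_k = 4, 12, 32, 160/3, 128/3, 128/5, 1024/45, 1024/63, 2048/315, 2048/945, …
ICs: h(0) = 4, h′(0) = 12, h′′(0) = 64.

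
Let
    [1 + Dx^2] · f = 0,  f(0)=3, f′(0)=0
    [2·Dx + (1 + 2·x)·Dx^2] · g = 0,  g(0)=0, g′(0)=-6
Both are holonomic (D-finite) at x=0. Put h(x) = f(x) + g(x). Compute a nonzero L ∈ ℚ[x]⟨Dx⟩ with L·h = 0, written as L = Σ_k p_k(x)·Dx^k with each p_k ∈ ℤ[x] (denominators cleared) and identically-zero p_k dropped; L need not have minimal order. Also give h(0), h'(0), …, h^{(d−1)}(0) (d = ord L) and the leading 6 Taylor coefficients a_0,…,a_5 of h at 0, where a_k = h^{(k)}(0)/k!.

L = (50 + 8·x + 8·x^2)·Dx + (9 + 22·x + 12·x^2 + 8·x^3)·Dx^2 + (50 + 8·x + 8·x^2)·Dx^3 + (9 + 22·x + 12·x^2 + 8·x^3)·Dx^4  (order 4).
h: a_k = 3, -6, 9/2, -8, 97/8, -96/5, …
ICs: h(0) = 3, h′(0) = -6, h′′(0) = 9, h′′′(0) = -48.

f: a_k = 3, 0, -3/2, 0, 1/8, 0, …
g: a_k = 0, -6, 6, -8, 12, -96/5, …
h₀=f+g: left-lcm gives L₀, ord ≤ 4.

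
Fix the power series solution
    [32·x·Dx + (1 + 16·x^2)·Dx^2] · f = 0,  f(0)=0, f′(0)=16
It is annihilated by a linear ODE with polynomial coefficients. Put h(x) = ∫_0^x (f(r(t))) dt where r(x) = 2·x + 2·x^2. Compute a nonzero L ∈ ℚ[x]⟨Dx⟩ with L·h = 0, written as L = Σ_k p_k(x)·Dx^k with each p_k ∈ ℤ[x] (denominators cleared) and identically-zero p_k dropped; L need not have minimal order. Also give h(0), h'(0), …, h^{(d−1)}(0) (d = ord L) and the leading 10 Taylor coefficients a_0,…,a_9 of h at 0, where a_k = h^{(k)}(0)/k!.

L = (-2 + 128·x + 512·x^2 + 768·x^3 + 384·x^4)·Dx^2 + (1 + 2·x + 64·x^2 + 256·x^3 + 320·x^4 + 128·x^5)·Dx^3  (order 3).
h: a_k = 0, 0, 16, 32/3, -512/3, -2048/5, 60416/15, 391168/21, -819200/7, -8126464/9, …
ICs: h(0) = 0, h′(0) = 0, h′′(0) = 32.

f: a_k = 0, 16, 0, -256/3, 0, 4096/5, 0, -65536/7, 0, 1048576/9, …
Substitute x→r, Dx→(1/r')Dx; clear ⇒ L₀.
h=∫h₀ ⇒ L = L₀·Dx.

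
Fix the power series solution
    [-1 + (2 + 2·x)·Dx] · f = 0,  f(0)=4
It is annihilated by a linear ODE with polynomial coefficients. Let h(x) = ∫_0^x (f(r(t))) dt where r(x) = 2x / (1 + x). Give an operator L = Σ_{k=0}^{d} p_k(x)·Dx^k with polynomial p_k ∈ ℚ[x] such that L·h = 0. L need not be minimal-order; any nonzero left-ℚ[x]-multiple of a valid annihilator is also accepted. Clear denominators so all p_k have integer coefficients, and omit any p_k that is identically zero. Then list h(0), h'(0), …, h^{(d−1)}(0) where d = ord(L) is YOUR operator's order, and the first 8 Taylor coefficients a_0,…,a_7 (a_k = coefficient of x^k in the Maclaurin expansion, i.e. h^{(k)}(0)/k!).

f: a_k = 4, 2, -1/2, 1/4, -5/32, 7/64, -21/256, 33/512, …
f∘r: x↦r, Dx↦Dx/r' in L_f ⇒ L₀.
h=∫₀ˣh₀: take L = L₀·Dx.
L = -Dx + (1 + 4·x + 3·x^2)·Dx^2  (order 2).
h: a_k = 0, 4, 2, -2, 5/2, -37/10, 25/4, -327/28, …
ICs: h(0) = 0, h′(0) = 4.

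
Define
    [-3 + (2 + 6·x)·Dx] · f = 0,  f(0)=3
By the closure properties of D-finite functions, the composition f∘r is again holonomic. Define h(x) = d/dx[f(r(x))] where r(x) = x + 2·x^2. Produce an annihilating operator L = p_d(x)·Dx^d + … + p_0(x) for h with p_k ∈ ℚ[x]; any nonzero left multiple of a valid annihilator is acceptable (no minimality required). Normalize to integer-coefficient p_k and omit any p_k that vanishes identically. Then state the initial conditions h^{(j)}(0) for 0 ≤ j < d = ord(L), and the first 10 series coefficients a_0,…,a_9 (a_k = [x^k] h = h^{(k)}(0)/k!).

f: a_k = 3, 9/2, -27/8, 81/16, -1215/128, 5103/256, -45927/1024, 216513/2048, -8444007/32768, 42220035/65536, …
Change of var in L_f (x↦r) gives L₀.
Differentiate: ansatz ord ≤ ord L₀ ⇒ L.
L = 5 + (-2 - 14·x - 36·x^2 - 48·x^3)·Dx  (order 1).
h: a_k = 9/2, 45/4, -405/16, 945/32, 6075/256, -100845/512, 876015/2048, -846855/4096, -106058565/65536, 743270175/131072, …
ICs: h(0) = 9/2.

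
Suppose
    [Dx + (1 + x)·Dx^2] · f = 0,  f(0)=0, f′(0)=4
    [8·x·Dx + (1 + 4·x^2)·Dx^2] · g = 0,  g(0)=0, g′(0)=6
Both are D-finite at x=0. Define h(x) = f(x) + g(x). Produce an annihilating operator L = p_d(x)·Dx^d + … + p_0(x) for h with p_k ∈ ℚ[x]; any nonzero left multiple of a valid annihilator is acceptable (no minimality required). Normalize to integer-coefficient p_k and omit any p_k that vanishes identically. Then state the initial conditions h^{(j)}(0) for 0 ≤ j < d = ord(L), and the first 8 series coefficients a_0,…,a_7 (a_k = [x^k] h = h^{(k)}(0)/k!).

L = (-8 - 24·x + 96·x^2 + 32·x^3)·Dx + (-10 - 16·x + 72·x^2 + 192·x^3 + 64·x^4)·Dx^2 + (-1 + 7·x + 8·x^2 + 32·x^3 + 48·x^4 + 16·x^5)·Dx^3  (order 3).
h: a_k = 0, 10, -2, -20/3, -1, 20, -2/3, -380/7, …
ICs: h(0) = 0, h′(0) = 10, h′′(0) = -4.

f: a_k = 0, 4, -2, 4/3, -1, 4/5, -2/3, 4/7, …
g: a_k = 0, 6, 0, -8, 0, 96/5, 0, -384/7, …
Sum ⇒ L₀ = lclm(L_f,L_g) in ℚ(x)⟨Dx⟩.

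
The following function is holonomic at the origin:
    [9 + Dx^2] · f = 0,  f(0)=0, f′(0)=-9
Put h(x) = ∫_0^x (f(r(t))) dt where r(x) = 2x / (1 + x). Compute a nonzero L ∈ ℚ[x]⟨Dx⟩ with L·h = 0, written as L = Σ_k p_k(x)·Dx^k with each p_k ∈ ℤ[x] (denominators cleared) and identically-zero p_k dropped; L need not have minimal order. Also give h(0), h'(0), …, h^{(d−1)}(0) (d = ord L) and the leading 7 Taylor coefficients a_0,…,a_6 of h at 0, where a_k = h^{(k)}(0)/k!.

f: a_k = 0, -9, 0, 27/2, 0, -243/40, 0, …
Substitute x→r, Dx→(1/r')Dx; clear ⇒ L₀.
h=∫₀ˣh₀: take L = L₀·Dx.
L = 36·Dx + (2 + 6·x + 6·x^2 + 2·x^3)·Dx^2 + (1 + 4·x + 6·x^2 + 4·x^3 + x^4)·Dx^3  (order 3).
h: a_k = 0, 0, -9, 6, 45/2, -306/5, 363/5, …
ICs: h(0) = 0, h′(0) = 0, h′′(0) = -18.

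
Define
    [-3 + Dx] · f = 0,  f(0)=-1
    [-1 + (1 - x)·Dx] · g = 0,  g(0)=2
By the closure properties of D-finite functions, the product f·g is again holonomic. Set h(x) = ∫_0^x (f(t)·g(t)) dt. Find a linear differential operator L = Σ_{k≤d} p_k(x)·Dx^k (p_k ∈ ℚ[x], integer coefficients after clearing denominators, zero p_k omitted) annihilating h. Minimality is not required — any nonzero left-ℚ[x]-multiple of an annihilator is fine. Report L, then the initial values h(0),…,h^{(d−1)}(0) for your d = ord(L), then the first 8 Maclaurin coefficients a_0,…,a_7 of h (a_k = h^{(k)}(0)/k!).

f: a_k = -1, -3, -9/2, -9/2, -27/8, -81/40, -81/80, -243/560, …
g: a_k = 2, 2, 2, 2, 2, 2, 2, 2, …
Product ⇒ symmetric product L₀, ord ≤ 1.
h=∫₀ˣh₀: take L = L₀·Dx.
L = (4 - 3·x)·Dx + (-1 + x)·Dx^2  (order 2).
h: a_k = 0, -2, -4, -17/3, -13/2, -131/20, -92/15, -1553/280, …
ICs: h(0) = 0, h′(0) = -2.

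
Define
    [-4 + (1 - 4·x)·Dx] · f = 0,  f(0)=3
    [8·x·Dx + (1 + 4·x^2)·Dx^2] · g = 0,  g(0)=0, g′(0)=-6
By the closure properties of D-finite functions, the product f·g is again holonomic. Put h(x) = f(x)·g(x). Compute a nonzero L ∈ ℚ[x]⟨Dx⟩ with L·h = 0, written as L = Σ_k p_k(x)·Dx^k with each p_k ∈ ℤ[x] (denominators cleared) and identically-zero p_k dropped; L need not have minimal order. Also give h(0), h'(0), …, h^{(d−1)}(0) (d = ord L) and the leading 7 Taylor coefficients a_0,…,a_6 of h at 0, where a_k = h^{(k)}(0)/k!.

L = 32·x + (8 - 8·x + 64·x^2)·Dx + (-1 + 4·x - 4·x^2 + 16·x^3)·Dx^2  (order 2).
h: a_k = 0, -18, -72, -264, -1056, -21408/5, -85632/5, …
ICs: h(0) = 0, h′(0) = -18.

f: a_k = 3, 12, 48, 192, 768, 3072, 12288, …
g: a_k = 0, -6, 0, 8, 0, -96/5, 0, …
Product ⇒ symmetric product L₀, ord ≤ 2.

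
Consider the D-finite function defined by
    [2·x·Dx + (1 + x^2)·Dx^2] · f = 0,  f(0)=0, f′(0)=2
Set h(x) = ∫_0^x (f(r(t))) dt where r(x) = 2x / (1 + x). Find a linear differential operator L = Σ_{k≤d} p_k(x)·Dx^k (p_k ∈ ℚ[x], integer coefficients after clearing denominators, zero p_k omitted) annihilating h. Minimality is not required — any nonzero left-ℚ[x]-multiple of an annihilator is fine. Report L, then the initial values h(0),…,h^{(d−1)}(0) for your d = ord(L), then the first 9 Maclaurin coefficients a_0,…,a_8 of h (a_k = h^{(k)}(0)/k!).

L = (2 + 10·x)·Dx^2 + (1 + 2·x + 5·x^2)·Dx^3  (order 3).
h: a_k = 0, 0, 2, -4/3, -1/3, 12/5, -38/15, -44/21, 139/14, …
ICs: h(0) = 0, h′(0) = 0, h′′(0) = 4.

f: a_k = 0, 2, 0, -2/3, 0, 2/5, 0, -2/7, 0, …
h₀=f(r): pull back L_f along r ⇒ L₀.
h=∫h₀ ⇒ L = L₀·Dx.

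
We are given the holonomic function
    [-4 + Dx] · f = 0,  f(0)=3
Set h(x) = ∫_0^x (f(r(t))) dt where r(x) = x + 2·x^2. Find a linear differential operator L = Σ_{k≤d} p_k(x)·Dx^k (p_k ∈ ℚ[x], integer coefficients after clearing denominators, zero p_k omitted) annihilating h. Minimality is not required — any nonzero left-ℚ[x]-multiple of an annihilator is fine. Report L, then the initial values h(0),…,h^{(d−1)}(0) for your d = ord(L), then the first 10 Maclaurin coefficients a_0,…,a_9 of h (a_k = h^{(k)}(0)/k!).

L = (-4 - 16·x)·Dx + Dx^2  (order 2).
h: a_k = 0, 3, 6, 16, 32, 64, 1664/15, 19456/105, 29696/105, 391168/945, …
ICs: h(0) = 0, h′(0) = 3.

f: a_k = 3, 12, 24, 32, 32, 128/5, 256/15, 1024/105, 512/105, 2048/945, …
L₀ from L_f via x↦r, Dx↦r'^{-1}Dx.
h=∫₀ˣh₀: take L = L₀·Dx.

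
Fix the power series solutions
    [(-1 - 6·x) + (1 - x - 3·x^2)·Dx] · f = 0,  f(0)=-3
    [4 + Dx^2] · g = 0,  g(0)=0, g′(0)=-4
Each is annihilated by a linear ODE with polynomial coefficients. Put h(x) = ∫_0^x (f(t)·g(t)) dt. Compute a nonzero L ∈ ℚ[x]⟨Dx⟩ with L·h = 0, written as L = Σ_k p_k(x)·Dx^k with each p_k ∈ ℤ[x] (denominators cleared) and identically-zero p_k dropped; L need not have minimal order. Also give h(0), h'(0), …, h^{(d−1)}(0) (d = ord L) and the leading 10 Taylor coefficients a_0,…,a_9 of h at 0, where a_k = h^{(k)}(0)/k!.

f: a_k = -3, -3, -12, -21, -57, -120, -291, -651, -1524, -3477, …
g: a_k = 0, -4, 0, 8/3, 0, -8/15, 0, 16/315, 0, -8/2835, …
f·g: L₀ = L_f ⊗_s L_g, ord ≤ 1·2.
Integrate: L := L₀·Dx.
L = (2 + 4·x + 12·x^2)·Dx + (2 + 12·x)·Dx^2 + (-1 + x + 3·x^2)·Dx^3  (order 3).
h: a_k = 0, 0, 6, 4, 10, 76/5, 494/15, 304/5, 26729/210, 48196/189, …
ICs: h(0) = 0, h′(0) = 0, h′′(0) = 12.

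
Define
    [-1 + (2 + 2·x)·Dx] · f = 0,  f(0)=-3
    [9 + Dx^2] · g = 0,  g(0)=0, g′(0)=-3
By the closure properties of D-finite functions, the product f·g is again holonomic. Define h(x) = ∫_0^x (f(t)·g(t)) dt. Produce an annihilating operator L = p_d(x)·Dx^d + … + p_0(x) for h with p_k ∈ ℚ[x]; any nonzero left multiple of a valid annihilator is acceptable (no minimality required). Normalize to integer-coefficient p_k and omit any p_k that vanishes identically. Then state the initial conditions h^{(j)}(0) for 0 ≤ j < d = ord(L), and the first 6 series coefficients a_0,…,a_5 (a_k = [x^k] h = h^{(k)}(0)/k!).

f: a_k = -3, -3/2, 3/8, -3/16, 15/128, -21/256, …
g: a_k = 0, -3, 0, 9/2, 0, -81/40, …
L₀ := L_f ⊗_s L_g (sym. prod.), ord ≤ 2.
Integrate: L := L₀·Dx.
L = (39 + 72·x + 36·x^2)·Dx + (-4 - 4·x)·Dx^2 + (4 + 8·x + 4·x^2)·Dx^3  (order 3).
h: a_k = 0, 0, 9/2, 3/2, -117/32, -99/80, …
ICs: h(0) = 0, h′(0) = 0, h′′(0) = 9.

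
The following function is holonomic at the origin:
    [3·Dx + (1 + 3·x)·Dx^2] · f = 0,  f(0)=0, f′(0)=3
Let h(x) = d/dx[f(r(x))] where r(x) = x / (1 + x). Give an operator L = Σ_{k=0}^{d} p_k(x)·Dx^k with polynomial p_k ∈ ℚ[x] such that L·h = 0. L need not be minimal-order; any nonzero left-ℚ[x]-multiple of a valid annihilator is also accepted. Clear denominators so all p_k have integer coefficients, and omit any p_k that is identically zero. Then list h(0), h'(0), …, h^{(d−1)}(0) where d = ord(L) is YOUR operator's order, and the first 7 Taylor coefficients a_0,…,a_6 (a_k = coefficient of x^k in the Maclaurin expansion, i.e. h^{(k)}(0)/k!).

f: a_k = 0, 3, -9/2, 9, -81/4, 243/5, -243/2, …
Change of var in L_f (x↦r) gives L₀.
Differentiate: ansatz ord ≤ ord L₀ ⇒ L.
L = (5 + 8·x) + (1 + 5·x + 4·x^2)·Dx  (order 1).
h: a_k = 3, -15, 63, -255, 1023, -4095, 16383, …
ICs: h(0) = 3.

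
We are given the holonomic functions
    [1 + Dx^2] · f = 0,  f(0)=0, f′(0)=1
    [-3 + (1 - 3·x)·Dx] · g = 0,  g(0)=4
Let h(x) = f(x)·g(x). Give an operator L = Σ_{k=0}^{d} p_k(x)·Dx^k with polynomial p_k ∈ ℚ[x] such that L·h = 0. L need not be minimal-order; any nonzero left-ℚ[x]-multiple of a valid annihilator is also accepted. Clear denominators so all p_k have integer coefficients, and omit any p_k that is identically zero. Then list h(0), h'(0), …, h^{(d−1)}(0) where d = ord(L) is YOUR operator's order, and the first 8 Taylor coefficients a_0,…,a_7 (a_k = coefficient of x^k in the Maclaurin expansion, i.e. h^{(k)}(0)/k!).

f: a_k = 0, 1, 0, -1/6, 0, 1/120, 0, -1/5040, …
g: a_k = 4, 12, 36, 108, 324, 972, 2916, 8748, …
Product ⇒ symmetric product L₀, ord ≤ 2.
L = (-1 + 3·x) + 6·Dx + (-1 + 3·x)·Dx^2  (order 2).
h: a_k = 0, 4, 12, 106/3, 106, 9541/30, 9541/10, 3606497/1260, …
ICs: h(0) = 0, h′(0) = 4.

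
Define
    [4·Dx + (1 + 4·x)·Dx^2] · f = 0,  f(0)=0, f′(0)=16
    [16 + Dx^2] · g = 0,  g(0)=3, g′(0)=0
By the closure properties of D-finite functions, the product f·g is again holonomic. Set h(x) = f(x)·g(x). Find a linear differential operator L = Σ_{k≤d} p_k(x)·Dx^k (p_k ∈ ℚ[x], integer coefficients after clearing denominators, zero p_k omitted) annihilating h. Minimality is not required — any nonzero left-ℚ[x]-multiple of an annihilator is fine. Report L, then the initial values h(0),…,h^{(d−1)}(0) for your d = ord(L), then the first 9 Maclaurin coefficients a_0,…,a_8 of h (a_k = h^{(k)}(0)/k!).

L = (-768 + 6144·x + 77824·x^2 + 262144·x^3 + 262144·x^4) + (256 + 5120·x + 24576·x^2 + 32768·x^3)·Dx + (1280·x + 10752·x^2 + 32768·x^3 + 32768·x^4)·Dx^2 + (16 + 320·x + 1536·x^2 + 2048·x^3)·Dx^3 + (3 + 56·x + 368·x^2 + 1024·x^3 + 1024·x^4)·Dx^4  (order 4).
h: a_k = 0, 48, -96, -128, 0, 4608/5, -3072, 380928/35, -606208/15, …
ICs: h(0) = 0, h′(0) = 48, h′′(0) = -192, h′′′(0) = -768.

f: a_k = 0, 16, -32, 256/3, -256, 4096/5, -8192/3, 65536/7, -32768, …
g: a_k = 3, 0, -24, 0, 32, 0, -256/15, 0, 512/105, …
Product ⇒ symmetric product L₀, ord ≤ 4.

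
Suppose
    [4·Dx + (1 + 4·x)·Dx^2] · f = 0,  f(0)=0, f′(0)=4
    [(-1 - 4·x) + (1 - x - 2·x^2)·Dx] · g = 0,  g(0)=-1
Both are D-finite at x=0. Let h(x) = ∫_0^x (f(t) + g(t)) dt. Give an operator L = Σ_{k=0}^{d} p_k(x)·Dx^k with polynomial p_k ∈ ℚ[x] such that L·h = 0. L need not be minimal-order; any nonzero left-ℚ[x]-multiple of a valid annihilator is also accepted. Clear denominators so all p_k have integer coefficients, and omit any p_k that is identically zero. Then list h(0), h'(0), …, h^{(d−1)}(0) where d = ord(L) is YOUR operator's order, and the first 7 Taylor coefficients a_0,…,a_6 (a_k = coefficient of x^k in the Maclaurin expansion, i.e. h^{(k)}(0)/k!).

f: a_k = 0, 4, -8, 64/3, -64, 1024/5, -2048/3, …
g: a_k = -1, -1, -3, -5, -11, -21, -43, …
L₀ := lclm(L_f,L_g); ord L₀ ≤ 2+1.
∫: right-multiply L₀ by Dx.
L = (-156 - 624·x - 1440·x^2 - 768·x^3 - 768·x^4)·Dx^2 + (1 - 160·x - 1064·x^2 - 1952·x^3 - 1600·x^4 - 1280·x^5)·Dx^3 + (5 + 39·x + 66·x^2 - 80·x^3 - 240·x^4 - 384·x^5 - 256·x^6)·Dx^4  (order 4).
h: a_k = 0, -1, 3/2, -11/3, 49/12, -15, 919/30, …
ICs: h(0) = 0, h′(0) = -1, h′′(0) = 3, h′′′(0) = -22.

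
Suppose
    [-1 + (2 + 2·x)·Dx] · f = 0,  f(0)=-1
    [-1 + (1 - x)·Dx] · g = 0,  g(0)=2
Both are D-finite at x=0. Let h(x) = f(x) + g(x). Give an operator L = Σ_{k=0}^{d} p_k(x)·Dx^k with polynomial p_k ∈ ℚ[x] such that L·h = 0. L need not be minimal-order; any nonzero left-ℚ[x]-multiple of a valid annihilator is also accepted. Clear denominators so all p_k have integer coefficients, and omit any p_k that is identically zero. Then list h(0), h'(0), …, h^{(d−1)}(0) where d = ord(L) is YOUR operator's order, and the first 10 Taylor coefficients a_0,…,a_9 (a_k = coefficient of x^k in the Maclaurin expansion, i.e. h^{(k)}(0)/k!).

L = (5 + 3·x) + (-9 - 14·x - 9·x^2)·Dx + (2 + 6·x - 2·x^2 - 6·x^3)·Dx^2  (order 2).
h: a_k = 1, 3/2, 17/8, 31/16, 261/128, 505/256, 2069/1024, 4063/2048, 65965/32768, 130357/65536, …
ICs: h(0) = 1, h′(0) = 3/2.

f: a_k = -1, -1/2, 1/8, -1/16, 5/128, -7/256, 21/1024, -33/2048, 429/32768, -715/65536, …
g: a_k = 2, 2, 2, 2, 2, 2, 2, 2, 2, 2, …
Sum ⇒ L₀ = lclm(L_f,L_g) in ℚ(x)⟨Dx⟩.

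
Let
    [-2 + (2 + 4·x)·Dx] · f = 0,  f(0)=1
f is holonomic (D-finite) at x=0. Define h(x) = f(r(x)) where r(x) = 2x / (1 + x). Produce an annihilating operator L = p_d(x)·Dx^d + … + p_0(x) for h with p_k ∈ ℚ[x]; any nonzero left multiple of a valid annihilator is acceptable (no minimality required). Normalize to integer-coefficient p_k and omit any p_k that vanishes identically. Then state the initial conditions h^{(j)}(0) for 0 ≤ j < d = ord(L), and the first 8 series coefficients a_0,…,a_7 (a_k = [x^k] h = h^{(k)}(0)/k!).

L = -2 + (1 + 6·x + 5·x^2)·Dx  (order 1).
h: a_k = 1, 2, -4, 10, -30, 102, -376, 1462, …
ICs: h(0) = 1.

f: a_k = 1, 1, -1/2, 1/2, -5/8, 7/8, -21/16, 33/16, …
h₀=f(r): pull back L_f along r ⇒ L₀.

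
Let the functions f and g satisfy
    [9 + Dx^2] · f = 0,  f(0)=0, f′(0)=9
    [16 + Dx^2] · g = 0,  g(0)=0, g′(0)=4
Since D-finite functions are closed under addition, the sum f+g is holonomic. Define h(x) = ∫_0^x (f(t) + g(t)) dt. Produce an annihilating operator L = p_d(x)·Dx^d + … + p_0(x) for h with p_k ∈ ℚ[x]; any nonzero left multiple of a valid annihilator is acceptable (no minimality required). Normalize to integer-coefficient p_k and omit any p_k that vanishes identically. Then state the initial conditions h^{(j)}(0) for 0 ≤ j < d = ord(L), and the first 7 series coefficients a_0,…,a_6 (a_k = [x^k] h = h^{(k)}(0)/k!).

f: a_k = 0, 9, 0, -27/2, 0, 243/40, 0, …
g: a_k = 0, 4, 0, -32/3, 0, 128/15, 0, …
h₀=f+g: left-lcm gives L₀, ord ≤ 4.
Integrate: L := L₀·Dx.
L = 144·Dx + 25·Dx^3 + Dx^5  (order 5).
h: a_k = 0, 0, 13/2, 0, -145/24, 0, 1753/720, …
ICs: h(0) = 0, h′(0) = 0, h′′(0) = 13, h′′′(0) = 0, h′′′′(0) = -145.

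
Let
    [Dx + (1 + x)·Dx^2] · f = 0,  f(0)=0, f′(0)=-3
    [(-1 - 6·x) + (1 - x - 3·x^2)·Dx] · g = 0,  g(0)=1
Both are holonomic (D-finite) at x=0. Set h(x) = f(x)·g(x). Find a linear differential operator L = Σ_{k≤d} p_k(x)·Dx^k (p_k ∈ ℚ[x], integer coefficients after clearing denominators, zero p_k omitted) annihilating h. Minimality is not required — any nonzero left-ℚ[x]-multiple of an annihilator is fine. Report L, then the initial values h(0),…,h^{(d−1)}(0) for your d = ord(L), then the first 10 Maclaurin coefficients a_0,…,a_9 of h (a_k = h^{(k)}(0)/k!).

L = (7 + 12·x) + (1 + 15·x + 15·x^2)·Dx + (-1 + 4·x^2 + 3·x^3)·Dx^2  (order 2).
h: a_k = 0, -3, -3/2, -23/2, -61/4, -1007/20, -478/5, -34591/140, -149381/280, -1071061/840, …
ICs: h(0) = 0, h′(0) = -3.

f: a_k = 0, -3, 3/2, -1, 3/4, -3/5, 1/2, -3/7, 3/8, -1/3, …
g: a_k = 1, 1, 4, 7, 19, 40, 97, 217, 508, 1159, …
Product ⇒ symmetric product L₀, ord ≤ 2.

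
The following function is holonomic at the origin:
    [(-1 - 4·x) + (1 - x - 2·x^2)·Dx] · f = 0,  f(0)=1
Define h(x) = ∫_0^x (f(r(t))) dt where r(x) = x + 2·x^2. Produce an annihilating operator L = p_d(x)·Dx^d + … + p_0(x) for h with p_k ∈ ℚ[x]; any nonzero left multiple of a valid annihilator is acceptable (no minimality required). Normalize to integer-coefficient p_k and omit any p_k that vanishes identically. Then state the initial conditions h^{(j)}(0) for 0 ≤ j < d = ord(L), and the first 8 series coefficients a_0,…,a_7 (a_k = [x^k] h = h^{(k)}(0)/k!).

f: a_k = 1, 1, 3, 5, 11, 21, 43, 85, …
Substitute x→r, Dx→(1/r')Dx; clear ⇒ L₀.
h=∫h₀ ⇒ L = L₀·Dx.
L = (1 + 8·x + 24·x^2 + 32·x^3)·Dx + (-1 + x + 4·x^2 + 8·x^3 + 8·x^4)·Dx^2  (order 2).
h: a_k = 0, 1, 1/2, 5/3, 17/4, 53/5, 169/6, 557/7, …
ICs: h(0) = 0, h′(0) = 1.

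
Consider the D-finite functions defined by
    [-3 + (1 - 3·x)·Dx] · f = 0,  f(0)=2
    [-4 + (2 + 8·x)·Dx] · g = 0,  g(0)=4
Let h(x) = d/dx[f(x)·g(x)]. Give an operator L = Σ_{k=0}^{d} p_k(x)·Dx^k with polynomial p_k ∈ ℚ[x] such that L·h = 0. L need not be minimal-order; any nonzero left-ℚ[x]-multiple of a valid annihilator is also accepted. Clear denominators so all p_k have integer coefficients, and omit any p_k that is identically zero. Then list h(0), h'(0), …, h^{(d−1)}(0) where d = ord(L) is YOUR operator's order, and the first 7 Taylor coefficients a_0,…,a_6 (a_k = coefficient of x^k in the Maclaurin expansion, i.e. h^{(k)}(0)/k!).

L = (26 + 180·x + 108·x^2) + (-5 - 11·x + 54·x^2 + 72·x^3)·Dx  (order 1).
h: a_k = 40, 208, 1032, 3808, 15400, 51408, 194712, …
ICs: h(0) = 40.

f: a_k = 2, 6, 18, 54, 162, 486, 1458, …
g: a_k = 4, 8, -8, 16, -40, 112, -336, …
f·g: L₀ = L_f ⊗_s L_g, ord ≤ 1·1.
h₀' ⇒ L via d/dx closure of L₀.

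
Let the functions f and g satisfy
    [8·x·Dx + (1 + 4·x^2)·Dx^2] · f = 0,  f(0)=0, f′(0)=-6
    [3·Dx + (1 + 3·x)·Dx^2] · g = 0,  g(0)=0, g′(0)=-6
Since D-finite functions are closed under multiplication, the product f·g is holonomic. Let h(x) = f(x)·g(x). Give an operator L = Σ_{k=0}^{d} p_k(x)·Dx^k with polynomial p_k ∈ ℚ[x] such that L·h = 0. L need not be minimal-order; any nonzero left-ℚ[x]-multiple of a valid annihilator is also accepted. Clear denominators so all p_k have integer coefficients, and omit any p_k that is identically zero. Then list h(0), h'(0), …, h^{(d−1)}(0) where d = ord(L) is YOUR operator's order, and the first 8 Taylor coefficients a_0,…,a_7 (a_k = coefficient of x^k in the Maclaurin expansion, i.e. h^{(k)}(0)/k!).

f: a_k = 0, -6, 0, 8, 0, -96/5, 0, 384/7, …
g: a_k = 0, -6, 9, -18, 81/2, -486/5, 243, -4374/7, …
L₀ := L_f ⊗_s L_g (sym. prod.), ord ≤ 4.
L = (1632 + 8496·x + 23040·x^2 + 110016·x^3 + 207360·x^4 + 269568·x^5 + 82944·x^7)·Dx + (418 + 6672·x + 44112·x^2 + 151488·x^3 + 393984·x^4 + 642816·x^5 + 725760·x^6 + 82944·x^7 + 290304·x^8)·Dx^2 + (204 + 1844·x + 12096·x^2 + 47408·x^3 + 122880·x^4 + 240192·x^5 + 331776·x^6 + 361728·x^7 + 82944·x^8 + 165888·x^9)·Dx^3 + (25 + 246·x + 1217·x^2 + 4128·x^3 + 10624·x^4 + 22080·x^5 + 34272·x^6 + 41472·x^7 + 43776·x^8 + 13824·x^9 + 20736·x^10)·Dx^4  (order 4).
h: a_k = 0, 0, 36, -54, 60, -171, 2772/5, -6534/5, …
ICs: h(0) = 0, h′(0) = 0, h′′(0) = 72, h′′′(0) = -324.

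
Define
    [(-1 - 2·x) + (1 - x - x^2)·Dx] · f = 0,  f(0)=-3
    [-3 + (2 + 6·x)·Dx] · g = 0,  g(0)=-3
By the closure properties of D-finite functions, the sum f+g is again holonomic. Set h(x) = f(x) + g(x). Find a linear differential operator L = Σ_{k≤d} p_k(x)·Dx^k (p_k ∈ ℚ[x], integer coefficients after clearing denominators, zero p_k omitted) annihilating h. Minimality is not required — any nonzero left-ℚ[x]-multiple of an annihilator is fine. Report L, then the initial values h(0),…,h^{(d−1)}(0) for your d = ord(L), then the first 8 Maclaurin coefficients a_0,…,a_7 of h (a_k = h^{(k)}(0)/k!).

L = (-33 - 117·x - 117·x^2 - 90·x^3) + (25 + 102·x + 303·x^2 + 378·x^3 + 225·x^4)·Dx + (2 - 22·x - 90·x^2 + 38·x^3 + 198·x^4 + 90·x^5)·Dx^2  (order 2).
h: a_k = -6, -15/2, -21/8, -225/16, -705/128, -11247/256, 5991/1024, -345537/2048, …
ICs: h(0) = -6, h′(0) = -15/2.

f: a_k = -3, -3, -6, -9, -15, -24, -39, -63, …
g: a_k = -3, -9/2, 27/8, -81/16, 1215/128, -5103/256, 45927/1024, -216513/2048, …
Weyl lclm of L_f,L_g ⇒ L₀ (ord ≤ 2).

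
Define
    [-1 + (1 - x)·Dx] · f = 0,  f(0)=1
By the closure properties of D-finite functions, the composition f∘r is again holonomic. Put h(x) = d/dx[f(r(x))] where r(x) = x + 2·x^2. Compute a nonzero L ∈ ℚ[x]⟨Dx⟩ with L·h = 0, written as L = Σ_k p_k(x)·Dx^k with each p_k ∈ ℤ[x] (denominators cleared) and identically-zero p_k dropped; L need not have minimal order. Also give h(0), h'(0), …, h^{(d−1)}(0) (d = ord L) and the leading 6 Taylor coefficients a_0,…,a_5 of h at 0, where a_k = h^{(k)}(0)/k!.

f: a_k = 1, 1, 1, 1, 1, 1, …
Substitute x→r, Dx→(1/r')Dx; clear ⇒ L₀.
h=h₀': d/dx-closure on L₀ ⇒ L.
L = (6 + 12·x + 24·x^2) + (-1 - 3·x + 6·x^2 + 8·x^3)·Dx  (order 1).
h: a_k = 1, 6, 15, 44, 105, 258, …
ICs: h(0) = 1.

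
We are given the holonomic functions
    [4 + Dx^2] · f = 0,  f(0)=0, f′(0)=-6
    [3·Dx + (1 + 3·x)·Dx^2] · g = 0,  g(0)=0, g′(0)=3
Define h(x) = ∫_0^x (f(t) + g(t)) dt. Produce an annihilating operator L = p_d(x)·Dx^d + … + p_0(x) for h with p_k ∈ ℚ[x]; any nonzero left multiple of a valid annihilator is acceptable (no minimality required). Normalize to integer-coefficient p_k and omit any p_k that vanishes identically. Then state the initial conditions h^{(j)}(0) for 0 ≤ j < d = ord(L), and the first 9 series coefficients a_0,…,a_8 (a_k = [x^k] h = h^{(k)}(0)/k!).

f: a_k = 0, -6, 0, 4, 0, -4/5, 0, 8/105, 0, …
g: a_k = 0, 3, -9/2, 9, -81/4, 243/5, -243/2, 2187/7, -6561/8, …
Sum ⇒ L₀ = lclm(L_f,L_g) in ℚ(x)⟨Dx⟩.
h=∫₀ˣh₀: take L = L₀·Dx.
L = (348 + 144·x + 216·x^2)·Dx^2 + (44 + 180·x + 216·x^2 + 216·x^3)·Dx^3 + (87 + 36·x + 54·x^2)·Dx^4 + (11 + 45·x + 54·x^2 + 54·x^3)·Dx^5  (order 5).
h: a_k = 0, 0, -3/2, -3/2, 13/4, -81/20, 239/30, -243/14, 32813/840, …
ICs: h(0) = 0, h′(0) = 0, h′′(0) = -3, h′′′(0) = -9, h′′′′(0) = 78.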